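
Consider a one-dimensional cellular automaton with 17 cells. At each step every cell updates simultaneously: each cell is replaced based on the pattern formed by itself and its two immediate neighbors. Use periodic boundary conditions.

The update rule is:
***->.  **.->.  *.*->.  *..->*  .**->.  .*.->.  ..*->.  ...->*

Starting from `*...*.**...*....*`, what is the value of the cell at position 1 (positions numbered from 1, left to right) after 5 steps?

*

step 1: .**.....**..***..
step 2: ...****...*....**
step 3: **.....**..***...
step 4: ..****...*....**.
step 5: *.....**..***...*
position 1 holds *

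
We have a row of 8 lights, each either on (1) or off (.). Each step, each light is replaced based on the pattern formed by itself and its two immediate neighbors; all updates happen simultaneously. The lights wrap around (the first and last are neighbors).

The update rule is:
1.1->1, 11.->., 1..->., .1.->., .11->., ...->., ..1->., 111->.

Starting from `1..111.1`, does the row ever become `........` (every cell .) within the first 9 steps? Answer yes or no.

......1.
........
all cells are . at step 2

yes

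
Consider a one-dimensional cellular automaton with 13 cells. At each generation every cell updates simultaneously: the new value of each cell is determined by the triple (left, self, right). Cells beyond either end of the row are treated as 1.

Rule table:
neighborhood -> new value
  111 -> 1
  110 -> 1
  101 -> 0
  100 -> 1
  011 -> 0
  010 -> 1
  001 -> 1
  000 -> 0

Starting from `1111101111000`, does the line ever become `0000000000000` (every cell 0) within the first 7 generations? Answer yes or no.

1111100111101
1111111011100
1111111001111
1111111110111
1111111110011
1111111111101
1111111111100
generation 7 is 1111111111100, still not uniform 0

no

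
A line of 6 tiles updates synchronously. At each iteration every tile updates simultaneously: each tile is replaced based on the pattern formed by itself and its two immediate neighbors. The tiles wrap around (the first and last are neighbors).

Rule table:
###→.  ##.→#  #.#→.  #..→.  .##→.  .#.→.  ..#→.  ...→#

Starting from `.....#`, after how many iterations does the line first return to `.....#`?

iteration 1: .###..
iteration 2: ...#.#
iteration 3: .#....
iteration 4: ...###
iteration 5: .#...#
iteration 6: ...#..
iteration 7: ##...#
iteration 8: .#.#..
iteration 9: .....#

9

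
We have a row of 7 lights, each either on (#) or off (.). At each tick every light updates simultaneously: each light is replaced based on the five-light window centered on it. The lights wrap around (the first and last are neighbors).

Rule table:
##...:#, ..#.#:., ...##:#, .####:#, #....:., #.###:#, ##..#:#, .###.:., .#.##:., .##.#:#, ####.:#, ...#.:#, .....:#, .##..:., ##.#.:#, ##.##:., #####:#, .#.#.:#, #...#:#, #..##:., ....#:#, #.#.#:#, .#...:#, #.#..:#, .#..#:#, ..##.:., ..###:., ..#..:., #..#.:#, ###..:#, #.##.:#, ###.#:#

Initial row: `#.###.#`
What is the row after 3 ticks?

#####.#

#.#.#.#
#####.#
#####.#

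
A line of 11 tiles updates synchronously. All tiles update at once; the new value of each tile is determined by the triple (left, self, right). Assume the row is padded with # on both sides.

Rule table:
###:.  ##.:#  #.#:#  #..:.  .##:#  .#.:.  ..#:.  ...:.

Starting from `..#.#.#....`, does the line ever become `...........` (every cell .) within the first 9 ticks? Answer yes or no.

yes

...#.#.....
....#......
...........
all cells are . at tick 3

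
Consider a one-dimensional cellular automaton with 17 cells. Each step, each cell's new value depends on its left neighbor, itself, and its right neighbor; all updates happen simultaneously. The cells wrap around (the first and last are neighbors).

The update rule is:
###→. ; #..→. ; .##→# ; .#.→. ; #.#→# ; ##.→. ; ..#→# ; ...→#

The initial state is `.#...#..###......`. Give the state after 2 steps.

..##..##..###....

#..##..##...#####
..##..##..###....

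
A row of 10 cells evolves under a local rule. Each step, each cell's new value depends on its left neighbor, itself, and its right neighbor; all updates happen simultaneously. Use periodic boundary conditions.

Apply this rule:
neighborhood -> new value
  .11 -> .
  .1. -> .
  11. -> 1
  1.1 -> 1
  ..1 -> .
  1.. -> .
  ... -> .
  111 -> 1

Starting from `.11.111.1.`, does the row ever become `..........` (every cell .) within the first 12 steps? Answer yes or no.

..11.111..
...11.11..
....11.1..
.....11...
......1...
..........
all cells are . at step 6

yes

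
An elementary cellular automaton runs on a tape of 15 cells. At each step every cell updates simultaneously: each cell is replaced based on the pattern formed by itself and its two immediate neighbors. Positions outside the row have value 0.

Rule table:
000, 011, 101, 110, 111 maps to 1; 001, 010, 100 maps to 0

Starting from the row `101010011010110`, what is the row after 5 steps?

010100011101110
001001011111110
100000111111110
001110111111110
101111111111110

101111111111110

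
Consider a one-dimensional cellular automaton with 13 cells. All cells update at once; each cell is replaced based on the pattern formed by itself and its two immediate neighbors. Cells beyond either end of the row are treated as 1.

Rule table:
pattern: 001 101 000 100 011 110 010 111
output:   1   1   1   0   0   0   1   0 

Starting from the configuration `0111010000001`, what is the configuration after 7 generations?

1000110111110
0011001000001
0100011011110
1101100100001
0010001101110
0110110010001
1001000110110

1001000110110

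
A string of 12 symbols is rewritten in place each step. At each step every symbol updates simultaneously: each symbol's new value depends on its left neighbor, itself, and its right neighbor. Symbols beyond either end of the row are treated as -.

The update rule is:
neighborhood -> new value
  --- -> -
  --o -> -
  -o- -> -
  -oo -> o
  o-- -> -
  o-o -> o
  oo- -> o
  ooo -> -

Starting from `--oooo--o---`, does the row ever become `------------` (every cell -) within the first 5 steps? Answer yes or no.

yes

step 1: --o--o------
step 2: ------------
all cells are - at step 2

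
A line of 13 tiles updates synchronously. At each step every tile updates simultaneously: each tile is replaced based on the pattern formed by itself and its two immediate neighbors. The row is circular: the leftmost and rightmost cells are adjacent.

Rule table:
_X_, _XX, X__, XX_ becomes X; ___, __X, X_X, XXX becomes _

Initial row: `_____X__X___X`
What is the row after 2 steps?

XX___XX_XXX_X

X____XX_XX__X
XX___XX_XXX_X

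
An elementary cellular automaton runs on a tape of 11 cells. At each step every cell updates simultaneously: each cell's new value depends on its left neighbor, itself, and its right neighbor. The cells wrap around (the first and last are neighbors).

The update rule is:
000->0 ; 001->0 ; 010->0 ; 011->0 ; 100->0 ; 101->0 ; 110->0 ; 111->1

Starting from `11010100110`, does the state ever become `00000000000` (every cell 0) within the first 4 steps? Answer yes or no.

yes

00000000000
all cells are 0 at step 1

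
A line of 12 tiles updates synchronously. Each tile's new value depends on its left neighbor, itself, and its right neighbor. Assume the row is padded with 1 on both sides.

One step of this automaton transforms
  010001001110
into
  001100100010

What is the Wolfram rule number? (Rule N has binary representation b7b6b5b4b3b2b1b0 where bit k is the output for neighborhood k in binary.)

position 9: 111 → 0  (bit 7 = 0)
position 10: 110 → 1  (bit 6 = 1)
position 0: 101 → 0  (bit 5 = 0)
position 2: 100 → 1  (bit 4 = 1)
position 8: 011 → 0  (bit 3 = 0)
position 1: 010 → 0  (bit 2 = 0)
position 4: 001 → 0  (bit 1 = 0)
position 3: 000 → 1  (bit 0 = 1)
bits b7..b0 = 01010001 = 81

81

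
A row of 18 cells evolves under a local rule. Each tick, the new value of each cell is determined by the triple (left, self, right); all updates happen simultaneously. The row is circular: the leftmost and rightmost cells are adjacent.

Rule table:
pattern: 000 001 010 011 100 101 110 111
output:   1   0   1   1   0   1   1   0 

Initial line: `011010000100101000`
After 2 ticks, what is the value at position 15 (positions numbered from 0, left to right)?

1

011110110100111011
110011111100101111
position 15 holds 1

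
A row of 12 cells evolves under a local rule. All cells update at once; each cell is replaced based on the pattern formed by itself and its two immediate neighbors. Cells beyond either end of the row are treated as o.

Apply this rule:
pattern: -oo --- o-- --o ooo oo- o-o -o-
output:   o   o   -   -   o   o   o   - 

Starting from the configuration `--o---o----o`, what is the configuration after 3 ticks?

----o---oo-o
-oo---o-oooo
ooo-o--ooooo

ooo-o--ooooo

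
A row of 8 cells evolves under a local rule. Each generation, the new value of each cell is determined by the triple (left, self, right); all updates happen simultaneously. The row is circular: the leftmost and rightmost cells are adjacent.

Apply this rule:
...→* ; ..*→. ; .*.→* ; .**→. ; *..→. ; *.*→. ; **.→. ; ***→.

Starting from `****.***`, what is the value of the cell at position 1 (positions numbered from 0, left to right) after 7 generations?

generation 1: ........
generation 2: ********
generation 3: ........  (repeats generation 1; period 2)
generation 7: ........
position 1 holds .

.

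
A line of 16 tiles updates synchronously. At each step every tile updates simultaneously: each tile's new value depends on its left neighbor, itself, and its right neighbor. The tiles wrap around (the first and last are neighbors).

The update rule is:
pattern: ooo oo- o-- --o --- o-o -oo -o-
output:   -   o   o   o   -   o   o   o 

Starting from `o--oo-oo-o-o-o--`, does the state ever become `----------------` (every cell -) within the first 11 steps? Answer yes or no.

yes

oooooooooooooooo
----------------
all cells are - at step 2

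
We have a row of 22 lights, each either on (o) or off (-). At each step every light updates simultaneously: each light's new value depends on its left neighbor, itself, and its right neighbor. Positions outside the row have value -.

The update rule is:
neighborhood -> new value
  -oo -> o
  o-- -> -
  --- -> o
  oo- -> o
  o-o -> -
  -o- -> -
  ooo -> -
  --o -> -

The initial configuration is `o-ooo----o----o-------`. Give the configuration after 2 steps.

o-----oo-o-oo-o-o----o

step 1: --o-o-oo---oo---oooooo
step 2: o-----oo-o-oo-o-o----o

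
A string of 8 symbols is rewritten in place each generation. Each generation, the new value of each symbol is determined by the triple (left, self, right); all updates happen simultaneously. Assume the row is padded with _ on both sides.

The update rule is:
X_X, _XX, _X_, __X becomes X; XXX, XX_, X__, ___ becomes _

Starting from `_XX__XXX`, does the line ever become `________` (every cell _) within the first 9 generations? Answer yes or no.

no

XX__XX__
X__XX___
X_XX____
XXX_____
X_______
X_______  (fixed point — unchanged through generation 9)
generation 9 is X_______, still not uniform _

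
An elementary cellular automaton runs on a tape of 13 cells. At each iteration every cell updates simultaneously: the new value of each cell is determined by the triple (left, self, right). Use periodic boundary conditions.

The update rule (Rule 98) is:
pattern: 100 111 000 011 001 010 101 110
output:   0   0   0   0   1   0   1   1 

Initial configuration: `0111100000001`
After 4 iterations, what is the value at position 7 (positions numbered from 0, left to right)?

1000100000010
0001000000101
0010000001010
0100000010100
position 7 holds 0

0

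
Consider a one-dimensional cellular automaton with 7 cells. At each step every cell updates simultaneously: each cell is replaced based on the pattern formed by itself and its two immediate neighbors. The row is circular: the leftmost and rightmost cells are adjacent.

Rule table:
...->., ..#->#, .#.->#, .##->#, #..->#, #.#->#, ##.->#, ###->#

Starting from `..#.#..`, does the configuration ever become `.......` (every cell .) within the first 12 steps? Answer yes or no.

no

.#####.
#######
#######  (fixed point — unchanged through step 12)
step 12 is #######, still not uniform .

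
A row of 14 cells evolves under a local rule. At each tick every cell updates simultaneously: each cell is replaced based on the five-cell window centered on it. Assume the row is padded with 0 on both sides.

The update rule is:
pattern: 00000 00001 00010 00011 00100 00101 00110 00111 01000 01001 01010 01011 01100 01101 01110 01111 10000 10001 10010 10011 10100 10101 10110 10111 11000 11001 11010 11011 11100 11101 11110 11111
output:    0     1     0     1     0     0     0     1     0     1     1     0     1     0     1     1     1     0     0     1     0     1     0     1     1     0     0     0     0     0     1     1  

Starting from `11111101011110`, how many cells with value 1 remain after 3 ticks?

10

11111001011101
11110000011000
11101101101110
count of 1: 10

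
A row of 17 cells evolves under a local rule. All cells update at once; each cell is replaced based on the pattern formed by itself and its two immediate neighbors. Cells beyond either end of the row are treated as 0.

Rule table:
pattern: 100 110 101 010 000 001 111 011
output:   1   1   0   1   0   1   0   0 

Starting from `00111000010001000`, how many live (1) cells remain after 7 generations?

01001100111011100
11110111001000110
00010001111101011
00111010000101001
01001011001101111
11111001110100001
00001110010110011
count of 1: 8

8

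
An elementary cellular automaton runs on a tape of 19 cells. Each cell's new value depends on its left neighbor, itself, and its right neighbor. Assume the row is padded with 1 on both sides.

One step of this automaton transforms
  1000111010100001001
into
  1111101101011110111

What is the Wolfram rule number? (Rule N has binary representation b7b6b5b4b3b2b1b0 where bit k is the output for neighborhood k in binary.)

position 5: 111 → 0  (bit 7 = 0)
position 0: 110 → 1  (bit 6 = 1)
position 7: 101 → 1  (bit 5 = 1)
position 1: 100 → 1  (bit 4 = 1)
position 4: 011 → 1  (bit 3 = 1)
position 8: 010 → 0  (bit 2 = 0)
position 3: 001 → 1  (bit 1 = 1)
position 2: 000 → 1  (bit 0 = 1)
bits b7..b0 = 01111011 = 123

123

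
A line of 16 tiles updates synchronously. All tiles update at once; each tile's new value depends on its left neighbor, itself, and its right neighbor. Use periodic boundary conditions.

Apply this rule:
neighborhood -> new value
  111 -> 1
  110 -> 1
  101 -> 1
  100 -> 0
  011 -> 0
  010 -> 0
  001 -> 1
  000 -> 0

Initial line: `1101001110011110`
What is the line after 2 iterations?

iteration 1: 0110010110101111
iteration 2: 1010101011010111

1010101011010111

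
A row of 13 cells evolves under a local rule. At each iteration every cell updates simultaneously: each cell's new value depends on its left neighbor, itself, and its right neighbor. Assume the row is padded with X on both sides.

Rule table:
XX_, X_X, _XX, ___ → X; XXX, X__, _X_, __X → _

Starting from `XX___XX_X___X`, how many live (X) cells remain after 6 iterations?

5

_X_X_XXX__X_X
X_X_XX_X___XX
XX_XXXX__X_X_
_XXX__X___X_X
XX_X____X__XX
_XX__XX____X_
count of X: 5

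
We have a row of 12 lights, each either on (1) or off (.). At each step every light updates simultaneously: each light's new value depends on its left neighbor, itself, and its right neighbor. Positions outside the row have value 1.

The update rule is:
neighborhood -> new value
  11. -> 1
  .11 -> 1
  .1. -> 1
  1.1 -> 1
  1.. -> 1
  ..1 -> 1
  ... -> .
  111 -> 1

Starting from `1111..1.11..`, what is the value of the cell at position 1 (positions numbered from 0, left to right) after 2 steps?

1

111111111111
111111111111
position 1 holds 1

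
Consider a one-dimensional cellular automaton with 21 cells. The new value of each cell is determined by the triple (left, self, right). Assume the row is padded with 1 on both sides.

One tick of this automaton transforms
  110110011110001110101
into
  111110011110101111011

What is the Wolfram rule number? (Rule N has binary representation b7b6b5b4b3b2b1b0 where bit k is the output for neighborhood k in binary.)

233

position 0: 111 → 1  (bit 7 = 1)
position 1: 110 → 1  (bit 6 = 1)
position 2: 101 → 1  (bit 5 = 1)
position 5: 100 → 0  (bit 4 = 0)
position 3: 011 → 1  (bit 3 = 1)
position 18: 010 → 0  (bit 2 = 0)
position 6: 001 → 0  (bit 1 = 0)
position 12: 000 → 1  (bit 0 = 1)
bits b7..b0 = 11101001 = 233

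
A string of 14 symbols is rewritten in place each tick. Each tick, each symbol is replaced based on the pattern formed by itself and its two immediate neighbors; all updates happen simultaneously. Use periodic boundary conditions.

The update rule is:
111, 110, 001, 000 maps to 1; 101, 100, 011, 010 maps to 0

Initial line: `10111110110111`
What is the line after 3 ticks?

tick 1: 10011110010011
tick 2: 10101110100101
tick 3: 10000110001000

10000110001000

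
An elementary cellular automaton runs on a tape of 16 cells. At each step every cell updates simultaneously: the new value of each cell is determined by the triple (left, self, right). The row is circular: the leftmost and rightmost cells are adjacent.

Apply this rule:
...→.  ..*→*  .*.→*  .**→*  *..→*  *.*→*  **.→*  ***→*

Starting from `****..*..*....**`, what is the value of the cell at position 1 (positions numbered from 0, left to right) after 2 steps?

*

***********..***
****************
position 1 holds *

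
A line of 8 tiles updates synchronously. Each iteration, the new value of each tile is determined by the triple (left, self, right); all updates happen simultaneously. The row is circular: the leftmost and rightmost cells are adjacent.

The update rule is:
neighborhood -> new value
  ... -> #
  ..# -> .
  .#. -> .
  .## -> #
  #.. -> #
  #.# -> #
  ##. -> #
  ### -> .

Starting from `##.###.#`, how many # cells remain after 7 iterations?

6

iteration 1: .###.###
iteration 2: ##.###.#  (repeats iteration 0; period 2)
iteration 7: .###.###
count of #: 6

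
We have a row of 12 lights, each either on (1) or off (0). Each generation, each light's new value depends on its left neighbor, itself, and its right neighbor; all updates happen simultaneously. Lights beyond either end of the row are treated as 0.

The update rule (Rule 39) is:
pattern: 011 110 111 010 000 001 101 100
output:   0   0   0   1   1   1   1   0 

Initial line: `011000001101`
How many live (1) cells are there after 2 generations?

4

100011110011
101100000100
count of 1: 4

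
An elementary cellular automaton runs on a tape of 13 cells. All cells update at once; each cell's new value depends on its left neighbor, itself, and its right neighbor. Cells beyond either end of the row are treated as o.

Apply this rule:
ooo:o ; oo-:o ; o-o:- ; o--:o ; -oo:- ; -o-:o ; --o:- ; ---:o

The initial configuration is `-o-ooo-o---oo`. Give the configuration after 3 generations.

generation 1: -o--oo-ooo--o
generation 2: -oo--o--ooo--
generation 3: --oo-oo--ooo-

--oo-oo--ooo-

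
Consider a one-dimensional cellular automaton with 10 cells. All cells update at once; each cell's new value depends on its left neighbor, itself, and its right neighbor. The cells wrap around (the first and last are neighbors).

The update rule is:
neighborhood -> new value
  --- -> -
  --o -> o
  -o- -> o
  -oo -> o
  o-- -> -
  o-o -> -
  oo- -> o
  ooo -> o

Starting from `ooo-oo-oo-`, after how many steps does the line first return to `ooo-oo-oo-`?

1

ooo-oo-oo-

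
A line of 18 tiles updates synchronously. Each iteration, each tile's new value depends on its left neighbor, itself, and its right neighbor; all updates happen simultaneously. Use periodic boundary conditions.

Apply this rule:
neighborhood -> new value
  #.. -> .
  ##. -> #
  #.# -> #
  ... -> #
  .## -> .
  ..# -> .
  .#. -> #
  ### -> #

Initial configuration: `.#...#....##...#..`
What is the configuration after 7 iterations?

#############...##

iteration 1: .#.#.#.##..#.#.#.#
iteration 2: #######.#..#######
iteration 3: #########...######
iteration 4: #########.#..#####
iteration 5: ###########...####
iteration 6: ###########.#..###
iteration 7: #############...##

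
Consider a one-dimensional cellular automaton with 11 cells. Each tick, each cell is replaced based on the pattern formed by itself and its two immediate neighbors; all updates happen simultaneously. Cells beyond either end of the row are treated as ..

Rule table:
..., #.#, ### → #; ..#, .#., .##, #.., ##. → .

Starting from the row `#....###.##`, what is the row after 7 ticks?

.#####..###

..##..#.#..
#......#..#
..####.....
#..##..####
........##.
#######....
.#####..###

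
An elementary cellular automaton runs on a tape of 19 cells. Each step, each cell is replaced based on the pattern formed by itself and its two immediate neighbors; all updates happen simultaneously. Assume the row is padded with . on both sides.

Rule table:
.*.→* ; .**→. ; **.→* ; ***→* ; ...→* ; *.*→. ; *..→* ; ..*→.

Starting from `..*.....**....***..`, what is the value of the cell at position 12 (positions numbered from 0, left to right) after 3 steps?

*.*****..****..****
*..*****..****..***
**..*****..****..**
position 12 holds *

*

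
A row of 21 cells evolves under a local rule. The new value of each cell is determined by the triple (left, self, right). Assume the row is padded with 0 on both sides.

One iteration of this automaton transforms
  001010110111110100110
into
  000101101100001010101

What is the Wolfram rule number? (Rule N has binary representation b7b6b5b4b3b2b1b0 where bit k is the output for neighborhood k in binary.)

56

position 10: 111 → 0  (bit 7 = 0)
position 7: 110 → 0  (bit 6 = 0)
position 3: 101 → 1  (bit 5 = 1)
position 16: 100 → 1  (bit 4 = 1)
position 6: 011 → 1  (bit 3 = 1)
position 2: 010 → 0  (bit 2 = 0)
position 1: 001 → 0  (bit 1 = 0)
position 0: 000 → 0  (bit 0 = 0)
bits b7..b0 = 00111000 = 56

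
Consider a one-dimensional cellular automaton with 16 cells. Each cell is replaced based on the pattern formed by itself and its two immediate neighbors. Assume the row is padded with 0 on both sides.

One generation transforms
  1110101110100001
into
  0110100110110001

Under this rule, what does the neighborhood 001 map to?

At position 14 the neighborhood is 001; the next row has 0 there.

0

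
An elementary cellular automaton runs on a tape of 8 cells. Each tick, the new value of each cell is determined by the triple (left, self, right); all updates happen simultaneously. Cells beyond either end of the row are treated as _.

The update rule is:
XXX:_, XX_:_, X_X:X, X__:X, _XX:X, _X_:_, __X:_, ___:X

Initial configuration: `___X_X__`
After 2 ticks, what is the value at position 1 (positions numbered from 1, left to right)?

X

XX__X_XX
X_X__XX_
position 1 holds X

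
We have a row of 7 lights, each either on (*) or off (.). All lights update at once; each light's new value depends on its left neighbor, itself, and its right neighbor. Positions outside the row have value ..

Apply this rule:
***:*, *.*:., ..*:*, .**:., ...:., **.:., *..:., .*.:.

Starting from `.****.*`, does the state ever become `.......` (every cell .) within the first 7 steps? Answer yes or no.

yes

*.**...
.......
all cells are . at step 2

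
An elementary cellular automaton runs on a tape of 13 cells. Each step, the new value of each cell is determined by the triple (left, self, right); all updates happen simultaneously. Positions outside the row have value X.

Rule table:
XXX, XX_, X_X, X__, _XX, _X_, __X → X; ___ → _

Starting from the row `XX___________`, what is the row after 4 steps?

step 1: XXX_________X
step 2: XXXX_______XX
step 3: XXXXX_____XXX
step 4: XXXXXX___XXXX

XXXXXX___XXXX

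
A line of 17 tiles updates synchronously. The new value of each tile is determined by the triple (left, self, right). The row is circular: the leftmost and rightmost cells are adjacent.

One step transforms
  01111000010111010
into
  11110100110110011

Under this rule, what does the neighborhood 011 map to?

At position 1 the neighborhood is 011; the next row has 1 there.

1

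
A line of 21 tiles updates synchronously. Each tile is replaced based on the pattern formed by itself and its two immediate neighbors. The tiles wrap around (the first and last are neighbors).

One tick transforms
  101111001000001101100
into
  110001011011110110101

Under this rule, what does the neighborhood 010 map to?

At position 0 the neighborhood is 010; the next row has 1 there.

1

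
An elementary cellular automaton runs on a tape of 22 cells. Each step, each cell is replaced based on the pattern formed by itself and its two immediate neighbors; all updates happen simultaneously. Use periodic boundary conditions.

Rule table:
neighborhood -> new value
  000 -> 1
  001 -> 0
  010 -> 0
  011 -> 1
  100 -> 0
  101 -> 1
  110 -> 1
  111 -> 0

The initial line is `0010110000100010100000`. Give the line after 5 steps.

1001110110001001001111
1001011110100000001000
0000110011001111100010
1110110011001000101000
1011110011000010010010

1011110011000010010010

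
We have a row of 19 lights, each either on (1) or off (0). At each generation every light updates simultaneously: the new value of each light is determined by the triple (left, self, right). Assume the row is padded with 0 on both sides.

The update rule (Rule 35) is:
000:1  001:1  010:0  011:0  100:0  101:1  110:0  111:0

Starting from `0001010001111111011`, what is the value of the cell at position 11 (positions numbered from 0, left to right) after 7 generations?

1110100110000000100
0001001000111111001
1110010011000000010
0000100100011111100
1111001001100000001
0000010010001111110
1111100100110000000
position 11 holds 1

1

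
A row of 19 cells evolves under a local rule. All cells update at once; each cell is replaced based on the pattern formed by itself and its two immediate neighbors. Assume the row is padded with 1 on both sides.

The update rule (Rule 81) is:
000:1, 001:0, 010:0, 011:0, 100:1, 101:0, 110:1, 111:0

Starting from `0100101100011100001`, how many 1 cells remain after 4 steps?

8

0010000111000111100
1001110001110000110
1100011100011110010
0111000111000011000
count of 1: 8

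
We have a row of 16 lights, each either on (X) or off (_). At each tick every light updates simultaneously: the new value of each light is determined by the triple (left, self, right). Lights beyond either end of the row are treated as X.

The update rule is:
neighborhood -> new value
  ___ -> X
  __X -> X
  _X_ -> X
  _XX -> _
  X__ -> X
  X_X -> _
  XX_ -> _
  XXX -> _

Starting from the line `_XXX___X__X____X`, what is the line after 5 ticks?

____XXXXXXXXXXX_
XXXX____________
____XXXXXXXXXXXX
XXXX____________  (repeats tick 2; period 2)
tick 5: ____XXXXXXXXXXXX

____XXXXXXXXXXXX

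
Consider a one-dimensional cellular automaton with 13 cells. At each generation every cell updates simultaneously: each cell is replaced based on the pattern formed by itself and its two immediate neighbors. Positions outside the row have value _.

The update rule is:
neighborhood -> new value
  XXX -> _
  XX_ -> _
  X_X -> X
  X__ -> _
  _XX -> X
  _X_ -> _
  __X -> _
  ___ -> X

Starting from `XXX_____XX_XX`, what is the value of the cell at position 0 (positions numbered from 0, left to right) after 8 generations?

X___XXX_X_XX_
__X_X__X_XX__
X__X____XX__X
_____XX_X____
XXXX_X_X__XXX
X___X_X___X__
__X__X__X___X
X_________X__
position 0 holds X

X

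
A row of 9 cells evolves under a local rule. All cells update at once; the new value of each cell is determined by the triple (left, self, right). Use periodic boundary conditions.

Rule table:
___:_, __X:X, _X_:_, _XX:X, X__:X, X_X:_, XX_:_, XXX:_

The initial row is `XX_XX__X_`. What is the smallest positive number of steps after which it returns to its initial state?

step 1: X__X_XX__
step 2: _XX__X_XX
step 3: _X_XX__X_
step 4: X__X_XX_X
step 5: _XX__X__X
step 6: _X_XX_XX_
step 7: X__X__X_X
step 8: _XX_XX__X
step 9: _X__X_XX_
step 10: X_XX__X_X
step 11: __X_XX__X
step 12: XX__X_XX_
step 13: X_XX__X__
step 14: __X_XX_XX
step 15: XX__X__X_
step 16: X_XX_XX__
step 17: __X__X_XX
step 18: XX_XX__X_

18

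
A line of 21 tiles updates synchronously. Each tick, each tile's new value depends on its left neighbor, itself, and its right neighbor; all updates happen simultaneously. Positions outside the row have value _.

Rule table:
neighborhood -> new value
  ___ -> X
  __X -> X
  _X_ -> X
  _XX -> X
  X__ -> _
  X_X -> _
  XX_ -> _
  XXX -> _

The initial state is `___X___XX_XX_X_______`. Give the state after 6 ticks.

XXXX_XXX__X__X_XXXXXX
X____X___XX_XX_X_____
X_XXXX_XXX__X__X_XXXX
X_X____X___XX_XX_X___
X_X_XXXX_XXX__X__X_XX
X_X_X____X___XX_XX_X_

X_X_X____X___XX_XX_X_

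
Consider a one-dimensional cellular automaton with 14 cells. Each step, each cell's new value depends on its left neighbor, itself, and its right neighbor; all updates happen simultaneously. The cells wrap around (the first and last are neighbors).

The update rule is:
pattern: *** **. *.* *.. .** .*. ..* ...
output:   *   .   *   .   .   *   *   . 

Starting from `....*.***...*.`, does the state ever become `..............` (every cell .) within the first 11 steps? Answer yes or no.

no

...***.*...**.
..*.*.**..*...
.*****...**...
*.***...*.....
**.*...**....*
*.**..*.....*.
**...**....***
*...*.....*.**
...**....***.*
..*.....*.*.**
.**....*****..
step 11 is .**....*****.., still not uniform .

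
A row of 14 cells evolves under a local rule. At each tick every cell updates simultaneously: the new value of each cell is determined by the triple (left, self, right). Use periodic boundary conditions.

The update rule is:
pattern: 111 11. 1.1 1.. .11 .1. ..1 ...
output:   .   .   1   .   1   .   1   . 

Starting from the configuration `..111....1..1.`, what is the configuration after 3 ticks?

1.....1..1...1

.11.....1..1..
11.....1..1...
1.....1..1...1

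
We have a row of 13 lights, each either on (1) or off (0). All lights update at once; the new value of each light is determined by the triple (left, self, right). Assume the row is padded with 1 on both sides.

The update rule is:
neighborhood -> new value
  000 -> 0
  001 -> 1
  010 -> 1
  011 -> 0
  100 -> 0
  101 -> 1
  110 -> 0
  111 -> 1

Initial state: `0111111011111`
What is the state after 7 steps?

step 1: 1011110101111
step 2: 0101101110111
step 3: 1110010101011
step 4: 1100111111101
step 5: 1001011111010
step 6: 0011101110111
step 7: 0101010101011

0101010101011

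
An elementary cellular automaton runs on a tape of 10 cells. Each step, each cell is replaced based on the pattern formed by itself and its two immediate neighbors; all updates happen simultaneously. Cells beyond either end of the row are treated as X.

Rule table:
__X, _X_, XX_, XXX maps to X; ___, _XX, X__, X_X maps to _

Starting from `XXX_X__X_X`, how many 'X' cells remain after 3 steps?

step 1: XXX_X_XX__
step 2: XXX_X__X_X  (repeats step 0; period 2)
step 3: XXX_X_XX__
count of X: 6

6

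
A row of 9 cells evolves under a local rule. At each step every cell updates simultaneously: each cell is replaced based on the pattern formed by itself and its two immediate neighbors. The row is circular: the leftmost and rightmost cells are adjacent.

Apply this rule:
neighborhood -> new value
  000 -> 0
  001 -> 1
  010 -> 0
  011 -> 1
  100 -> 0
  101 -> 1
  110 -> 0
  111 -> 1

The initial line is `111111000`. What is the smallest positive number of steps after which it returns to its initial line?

111110001
111100011
111000111
110001111
100011111
000111111
001111110
011111100
111111000

9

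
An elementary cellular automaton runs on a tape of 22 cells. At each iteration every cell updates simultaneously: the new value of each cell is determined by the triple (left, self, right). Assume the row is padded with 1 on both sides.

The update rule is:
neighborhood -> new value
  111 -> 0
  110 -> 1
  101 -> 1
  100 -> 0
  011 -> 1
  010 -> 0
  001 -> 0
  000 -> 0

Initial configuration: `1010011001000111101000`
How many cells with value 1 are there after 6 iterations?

5

iteration 1: 1100011000000100110000
iteration 2: 0100011000000000110000
iteration 3: 1000011000000000110000
iteration 4: 1000011000000000110000  (fixed point — unchanged through iteration 6)
count of 1: 5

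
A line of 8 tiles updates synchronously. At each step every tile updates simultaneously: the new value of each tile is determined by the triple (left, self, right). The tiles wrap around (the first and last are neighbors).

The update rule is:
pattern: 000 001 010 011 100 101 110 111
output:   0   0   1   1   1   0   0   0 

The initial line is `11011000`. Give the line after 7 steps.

10010100

10010100
11010110
10010100  (repeats step 1; period 2)
step 7: 10010100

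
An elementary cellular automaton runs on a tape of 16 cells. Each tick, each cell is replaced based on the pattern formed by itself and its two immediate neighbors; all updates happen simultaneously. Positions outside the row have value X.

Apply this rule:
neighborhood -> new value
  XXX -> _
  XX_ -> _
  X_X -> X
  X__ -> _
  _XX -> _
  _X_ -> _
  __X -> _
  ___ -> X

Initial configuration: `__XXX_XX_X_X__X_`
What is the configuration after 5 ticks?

_____X__X_X____X
_XXX_____X__XX__
X____XXX________
__XX_____XXXXXX_
_____XXX_______X

_____XXX_______X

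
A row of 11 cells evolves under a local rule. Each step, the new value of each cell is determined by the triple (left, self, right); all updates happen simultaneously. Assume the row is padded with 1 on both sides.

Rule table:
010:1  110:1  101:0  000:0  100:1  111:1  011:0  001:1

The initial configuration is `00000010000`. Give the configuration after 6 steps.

step 1: 10000111001
step 2: 11001011110
step 3: 11111001110
step 4: 11111110110
step 5: 11111110010
step 6: 11111111110

11111111110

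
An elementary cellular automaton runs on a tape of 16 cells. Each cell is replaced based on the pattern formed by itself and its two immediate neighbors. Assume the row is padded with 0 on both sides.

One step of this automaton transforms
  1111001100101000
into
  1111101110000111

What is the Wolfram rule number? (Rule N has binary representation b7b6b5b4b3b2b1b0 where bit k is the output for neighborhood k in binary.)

position 1: 111 → 1  (bit 7 = 1)
position 3: 110 → 1  (bit 6 = 1)
position 11: 101 → 0  (bit 5 = 0)
position 4: 100 → 1  (bit 4 = 1)
position 0: 011 → 1  (bit 3 = 1)
position 10: 010 → 0  (bit 2 = 0)
position 5: 001 → 0  (bit 1 = 0)
position 14: 000 → 1  (bit 0 = 1)
bits b7..b0 = 11011001 = 217

217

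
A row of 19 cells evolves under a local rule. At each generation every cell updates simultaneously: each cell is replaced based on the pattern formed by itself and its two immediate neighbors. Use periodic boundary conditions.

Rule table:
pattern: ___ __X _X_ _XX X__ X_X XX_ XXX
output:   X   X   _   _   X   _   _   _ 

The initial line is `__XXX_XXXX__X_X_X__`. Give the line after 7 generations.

XX________XX_____XX

XX________XX_____XX
__XXXXXXXX__XXXXX__
XX________XX_____XX  (repeats generation 1; period 2)
generation 7: XX________XX_____XX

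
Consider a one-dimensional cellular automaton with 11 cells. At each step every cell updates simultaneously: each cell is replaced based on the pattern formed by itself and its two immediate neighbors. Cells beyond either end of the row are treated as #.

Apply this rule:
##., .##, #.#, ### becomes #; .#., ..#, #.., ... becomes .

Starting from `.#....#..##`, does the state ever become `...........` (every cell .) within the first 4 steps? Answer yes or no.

step 1: #........##
step 2: #........##  (fixed point — unchanged through step 4)
step 4 is #........##, still not uniform .

no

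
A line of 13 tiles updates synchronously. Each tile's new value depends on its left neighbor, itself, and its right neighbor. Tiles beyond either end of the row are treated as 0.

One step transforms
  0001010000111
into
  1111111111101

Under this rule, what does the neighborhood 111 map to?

At position 11 the neighborhood is 111; the next row has 0 there.

0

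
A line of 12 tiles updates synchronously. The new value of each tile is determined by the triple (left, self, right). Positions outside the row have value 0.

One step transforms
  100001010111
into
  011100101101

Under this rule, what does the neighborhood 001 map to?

At position 4 the neighborhood is 001; the next row has 0 there.

0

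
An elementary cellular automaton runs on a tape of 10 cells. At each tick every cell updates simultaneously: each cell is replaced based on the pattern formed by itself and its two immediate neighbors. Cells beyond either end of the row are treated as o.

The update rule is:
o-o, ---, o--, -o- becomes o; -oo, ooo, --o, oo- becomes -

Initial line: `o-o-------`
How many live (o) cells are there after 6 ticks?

2

-oooooooo-
o--------o
-ooooooo--
o-------o-
-oooooo-oo
o------o--
count of o: 2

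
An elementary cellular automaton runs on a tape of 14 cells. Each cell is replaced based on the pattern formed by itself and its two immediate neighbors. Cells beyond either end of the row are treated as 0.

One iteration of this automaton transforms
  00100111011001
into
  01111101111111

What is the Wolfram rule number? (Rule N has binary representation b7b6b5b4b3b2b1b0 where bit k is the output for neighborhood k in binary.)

position 6: 111 → 0  (bit 7 = 0)
position 7: 110 → 1  (bit 6 = 1)
position 8: 101 → 1  (bit 5 = 1)
position 3: 100 → 1  (bit 4 = 1)
position 5: 011 → 1  (bit 3 = 1)
position 2: 010 → 1  (bit 2 = 1)
position 1: 001 → 1  (bit 1 = 1)
position 0: 000 → 0  (bit 0 = 0)
bits b7..b0 = 01111110 = 126

126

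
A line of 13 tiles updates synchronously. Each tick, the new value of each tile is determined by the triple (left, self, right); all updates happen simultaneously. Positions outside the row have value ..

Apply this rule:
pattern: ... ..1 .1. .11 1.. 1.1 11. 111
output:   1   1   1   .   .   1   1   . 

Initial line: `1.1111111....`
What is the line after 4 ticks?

..1.1111111.1

11......1.111
.1.1111111..1
111......1.11
..1.1111111.1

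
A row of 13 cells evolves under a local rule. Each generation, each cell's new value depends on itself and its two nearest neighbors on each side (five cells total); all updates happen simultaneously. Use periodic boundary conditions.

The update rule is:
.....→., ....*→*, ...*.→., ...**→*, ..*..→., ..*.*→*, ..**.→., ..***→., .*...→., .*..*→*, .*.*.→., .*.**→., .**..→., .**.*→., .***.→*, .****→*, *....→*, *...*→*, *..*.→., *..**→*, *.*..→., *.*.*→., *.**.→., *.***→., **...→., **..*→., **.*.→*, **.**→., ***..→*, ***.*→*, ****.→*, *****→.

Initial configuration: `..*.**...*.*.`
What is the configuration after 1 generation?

*.*....*.*...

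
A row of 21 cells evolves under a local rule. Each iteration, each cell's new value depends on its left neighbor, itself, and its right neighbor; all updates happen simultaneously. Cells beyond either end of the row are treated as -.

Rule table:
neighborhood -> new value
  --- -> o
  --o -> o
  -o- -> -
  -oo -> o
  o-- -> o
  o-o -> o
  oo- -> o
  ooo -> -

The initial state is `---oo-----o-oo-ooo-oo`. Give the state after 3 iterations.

-ooooooooo-ooooo-ooo-

oooooooooo-ooooo-oooo
o--------ooo---ooo--o
-ooooooooo-ooooo-ooo-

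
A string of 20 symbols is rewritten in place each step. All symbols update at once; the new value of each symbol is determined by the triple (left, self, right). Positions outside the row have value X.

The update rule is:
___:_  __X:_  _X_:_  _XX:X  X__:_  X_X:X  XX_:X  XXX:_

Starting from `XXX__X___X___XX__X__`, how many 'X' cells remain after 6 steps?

__X__________XX_____
_____________XX_____
_____________XX_____  (fixed point — unchanged through step 6)
count of X: 2

2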